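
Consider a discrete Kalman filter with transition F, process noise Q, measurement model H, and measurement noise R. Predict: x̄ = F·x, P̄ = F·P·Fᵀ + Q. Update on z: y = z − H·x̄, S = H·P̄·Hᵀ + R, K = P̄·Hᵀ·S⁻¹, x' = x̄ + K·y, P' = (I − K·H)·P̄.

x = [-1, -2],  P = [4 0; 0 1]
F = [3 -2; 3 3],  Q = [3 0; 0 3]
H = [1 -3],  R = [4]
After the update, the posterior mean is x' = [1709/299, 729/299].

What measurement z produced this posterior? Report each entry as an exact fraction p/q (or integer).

z = [-2]

x̄ = F·x = [1, -9]
P̄ = F·P·Fᵀ + Q = [43 30; 30 48]
S = H·P̄·Hᵀ + R = [299]
K = P̄·Hᵀ·S⁻¹ = [-47/299; -114/299]
x' − x̄ = [1410/299, 3420/299] = K·y
y = (KᵀK)⁻¹·Kᵀ·(x' − x̄) = [-30]
z = y + H·x̄ = [-30] + [28] = [-2]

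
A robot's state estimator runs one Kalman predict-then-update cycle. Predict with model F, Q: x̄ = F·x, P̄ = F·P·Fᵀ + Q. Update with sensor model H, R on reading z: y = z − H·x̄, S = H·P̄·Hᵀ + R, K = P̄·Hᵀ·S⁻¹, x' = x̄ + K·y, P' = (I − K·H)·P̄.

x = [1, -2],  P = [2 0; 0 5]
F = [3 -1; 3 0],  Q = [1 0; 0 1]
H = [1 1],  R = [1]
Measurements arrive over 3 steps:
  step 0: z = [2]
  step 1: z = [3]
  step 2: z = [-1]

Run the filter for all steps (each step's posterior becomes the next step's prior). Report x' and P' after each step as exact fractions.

step 0: x' = [37/20, 9/40], P' = [39/20 -57/40; -57/40 151/80]
step 1: x' = [1452/1475, 3099/1475], P' = [1446/1475 -633/1475; -633/1475 1279/1475]
step 2: x' = [-137487/81695, 64652/81695], P' = [304929/326780 -66267/163390; -66267/163390 69886/81695]

step 0: x̄ = F·x = [5, 3]
step 0: P̄ = F·P·Fᵀ + Q = [24 18; 18 19]
step 0: y = z − H·x̄ = [-6]
step 0: S = H·P̄·Hᵀ + R = [80]
step 0: K = P̄·Hᵀ·S⁻¹ = [21/40; 37/80]
step 0: x' = x̄ + K·y = [37/20, 9/40]
step 0: P' = (I − K·H)·P̄ = [39/20 -57/40; -57/40 151/80]
step 1: x̄ = F·x = [213/40, 111/20]
step 1: P̄ = F·P·Fᵀ + Q = [2319/80 873/40; 873/40 371/20]
step 1: y = z − H·x̄ = [-63/8]
step 1: S = H·P̄·Hᵀ + R = [1475/16]
step 1: K = P̄·Hᵀ·S⁻¹ = [813/1475; 646/1475]
step 1: x' = x̄ + K·y = [1452/1475, 3099/1475]
step 1: P' = (I − K·H)·P̄ = [1446/1475 -633/1475; -633/1475 1279/1475]
step 2: x̄ = F·x = [1257/1475, 4356/1475]
step 2: P̄ = F·P·Fᵀ + Q = [19566/1475 14913/1475; 14913/1475 14489/1475]
step 2: y = z − H·x̄ = [-7088/1475]
step 2: S = H·P̄·Hᵀ + R = [65356/1475]
step 2: K = P̄·Hᵀ·S⁻¹ = [34479/65356; 14701/32678]
step 2: x' = x̄ + K·y = [-137487/81695, 64652/81695]
step 2: P' = (I − K·H)·P̄ = [304929/326780 -66267/163390; -66267/163390 69886/81695]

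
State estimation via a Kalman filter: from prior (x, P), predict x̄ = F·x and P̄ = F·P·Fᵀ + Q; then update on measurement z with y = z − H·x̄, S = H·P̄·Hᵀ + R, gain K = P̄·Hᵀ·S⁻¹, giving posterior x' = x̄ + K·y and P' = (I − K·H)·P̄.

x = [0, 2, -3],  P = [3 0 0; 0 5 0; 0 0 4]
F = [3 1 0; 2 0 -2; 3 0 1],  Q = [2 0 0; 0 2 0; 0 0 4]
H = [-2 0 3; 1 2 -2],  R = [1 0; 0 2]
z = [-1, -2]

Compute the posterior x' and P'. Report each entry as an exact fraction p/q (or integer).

x̄ = F·x = [2, 6, -3]
P̄ = F·P·Fᵀ + Q = [34 18 27; 18 30 10; 27 10 35]
y = z − H·x̄ = [12, -22]
S = H·P̄·Hᵀ + R = [128 -101; -101 180]
K = P̄·Hᵀ·S⁻¹ = [3956/12839 3361/12839; 4778/12839 6818/12839; 6857/12839 2207/12839]
x' = x̄ + K·y = [-792/12839, -15626/12839, -4787/12839]
P' = (I − K·H)·P̄ = [331322/12839 59900/12839 222200/12839; 59900/12839 18394/12839 41526/12839; 222200/12839 41526/12839 150419/12839]

x' = [-792/12839, -15626/12839, -4787/12839]
P' = [331322/12839 59900/12839 222200/12839; 59900/12839 18394/12839 41526/12839; 222200/12839 41526/12839 150419/12839]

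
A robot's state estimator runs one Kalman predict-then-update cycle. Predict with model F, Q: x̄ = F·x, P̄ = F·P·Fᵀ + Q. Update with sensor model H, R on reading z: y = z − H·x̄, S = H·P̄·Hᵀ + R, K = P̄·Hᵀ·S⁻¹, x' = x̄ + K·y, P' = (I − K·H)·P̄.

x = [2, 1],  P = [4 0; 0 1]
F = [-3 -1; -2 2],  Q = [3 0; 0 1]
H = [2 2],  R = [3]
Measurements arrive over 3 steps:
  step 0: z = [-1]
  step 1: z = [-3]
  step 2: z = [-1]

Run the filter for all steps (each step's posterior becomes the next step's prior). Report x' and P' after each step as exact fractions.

step 0: x' = [-853/423, 616/423], P' = [1544/423 -1358/423; -1358/423 1487/423]
step 1: x' = [-31939/222705, -5828/4545], P' = [608792/222705 -11186/4545; -11186/4545 13337/4545]
step 2: x' = [155627063/89649207, -200495240/89649207], P' = [249783848/89649207 -225633086/89649207; -225633086/89649207 268218143/89649207]

step 0: x̄ = F·x = [-7, -2]
step 0: P̄ = F·P·Fᵀ + Q = [40 22; 22 21]
step 0: y = z − H·x̄ = [17]
step 0: S = H·P̄·Hᵀ + R = [423]
step 0: K = P̄·Hᵀ·S⁻¹ = [124/423; 86/423]
step 0: x' = x̄ + K·y = [-853/423, 616/423]
step 0: P' = (I − K·H)·P̄ = [1544/423 -1358/423; -1358/423 1487/423]
step 1: x̄ = F·x = [1943/423, 2938/423]
step 1: P̄ = F·P·Fᵀ + Q = [8504/423 11722/423; 11722/423 23411/423]
step 1: y = z − H·x̄ = [-3677/141]
step 1: S = H·P̄·Hᵀ + R = [24745/47]
step 1: K = P̄·Hᵀ·S⁻¹ = [13484/74235; 478/1515]
step 1: x' = x̄ + K·y = [-31939/222705, -5828/4545]
step 1: P' = (I − K·H)·P̄ = [608792/222705 -11186/4545; -11186/4545 13337/4545]
step 2: x̄ = F·x = [381389/222705, -507266/222705]
step 2: P̄ = F·P·Fᵀ + Q = [3512072/222705 4538182/222705; 4538182/222705 9656837/222705]
step 2: y = z − H·x̄ = [9683/74235]
step 2: S = H·P̄·Hᵀ + R = [9961023/24745]
step 2: K = P̄·Hᵀ·S⁻¹ = [5366836/29883069; 9463346/29883069]
step 2: x' = x̄ + K·y = [155627063/89649207, -200495240/89649207]
step 2: P' = (I − K·H)·P̄ = [249783848/89649207 -225633086/89649207; -225633086/89649207 268218143/89649207]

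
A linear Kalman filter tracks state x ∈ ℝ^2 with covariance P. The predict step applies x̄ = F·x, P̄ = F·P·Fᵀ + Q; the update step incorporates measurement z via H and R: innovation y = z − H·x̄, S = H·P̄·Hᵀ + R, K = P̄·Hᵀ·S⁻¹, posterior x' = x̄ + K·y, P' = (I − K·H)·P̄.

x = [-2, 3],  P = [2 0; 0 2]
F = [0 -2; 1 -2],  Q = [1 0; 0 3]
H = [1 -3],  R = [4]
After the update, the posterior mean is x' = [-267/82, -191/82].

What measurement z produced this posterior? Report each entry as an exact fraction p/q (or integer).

z = [3]

x̄ = F·x = [-6, -8]
P̄ = F·P·Fᵀ + Q = [9 8; 8 13]
S = H·P̄·Hᵀ + R = [82]
K = P̄·Hᵀ·S⁻¹ = [-15/82; -31/82]
x' − x̄ = [225/82, 465/82] = K·y
y = (KᵀK)⁻¹·Kᵀ·(x' − x̄) = [-15]
z = y + H·x̄ = [-15] + [18] = [3]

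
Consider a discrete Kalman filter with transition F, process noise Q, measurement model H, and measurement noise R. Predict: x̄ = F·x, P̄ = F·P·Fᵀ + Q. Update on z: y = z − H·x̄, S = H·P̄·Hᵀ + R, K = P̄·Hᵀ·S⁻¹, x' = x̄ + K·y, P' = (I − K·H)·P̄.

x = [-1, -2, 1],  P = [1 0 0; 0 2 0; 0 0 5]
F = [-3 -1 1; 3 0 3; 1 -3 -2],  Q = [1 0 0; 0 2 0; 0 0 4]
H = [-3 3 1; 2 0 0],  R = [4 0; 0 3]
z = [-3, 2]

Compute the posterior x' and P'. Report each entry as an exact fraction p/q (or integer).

x̄ = F·x = [6, 0, 3]
P̄ = F·P·Fᵀ + Q = [17 6 -7; 6 56 -27; -7 -27 43]
y = z − H·x̄ = [12, -10]
S = H·P̄·Hᵀ + R = [476 -80; -80 71]
K = P̄·Hᵀ·S⁻¹ = [-10/2283 1082/2283; 1077/3044 432/761; -2327/27396 -2006/6849]
x' = x̄ + K·y = [2758/2283, -1089/761, 33626/6849]
P' = (I − K·H)·P̄ = [541/761 648/761 -1003/2283; 648/761 17257/3044 -39687/3044; -1003/2283 -39687/3044 1026133/27396]

x' = [2758/2283, -1089/761, 33626/6849]
P' = [541/761 648/761 -1003/2283; 648/761 17257/3044 -39687/3044; -1003/2283 -39687/3044 1026133/27396]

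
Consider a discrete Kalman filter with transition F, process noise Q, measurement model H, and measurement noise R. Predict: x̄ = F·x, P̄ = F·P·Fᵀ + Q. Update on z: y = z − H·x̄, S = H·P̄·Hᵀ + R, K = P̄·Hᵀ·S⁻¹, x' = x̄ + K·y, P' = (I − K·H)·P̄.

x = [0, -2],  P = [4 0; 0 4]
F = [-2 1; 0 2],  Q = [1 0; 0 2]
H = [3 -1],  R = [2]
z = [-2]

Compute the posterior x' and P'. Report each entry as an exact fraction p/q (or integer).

x' = [-2, -4]
P' = [356/161 958/161; 958/161 2862/161]

x̄ = F·x = [-2, -4]
P̄ = F·P·Fᵀ + Q = [21 8; 8 18]
y = z − H·x̄ = [0]
S = H·P̄·Hᵀ + R = [161]
K = P̄·Hᵀ·S⁻¹ = [55/161; 6/161]
x' = x̄ + K·y = [-2, -4]
P' = (I − K·H)·P̄ = [356/161 958/161; 958/161 2862/161]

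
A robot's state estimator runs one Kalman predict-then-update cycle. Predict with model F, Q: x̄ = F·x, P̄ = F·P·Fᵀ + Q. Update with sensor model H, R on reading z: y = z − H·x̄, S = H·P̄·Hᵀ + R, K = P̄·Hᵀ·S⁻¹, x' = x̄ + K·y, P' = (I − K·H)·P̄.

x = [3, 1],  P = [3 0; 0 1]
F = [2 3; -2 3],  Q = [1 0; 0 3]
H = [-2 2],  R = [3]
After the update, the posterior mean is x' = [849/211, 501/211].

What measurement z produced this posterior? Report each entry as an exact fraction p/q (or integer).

x̄ = F·x = [9, -3]
P̄ = F·P·Fᵀ + Q = [22 -3; -3 24]
S = H·P̄·Hᵀ + R = [211]
K = P̄·Hᵀ·S⁻¹ = [-50/211; 54/211]
x' − x̄ = [-1050/211, 1134/211] = K·y
y = (KᵀK)⁻¹·Kᵀ·(x' − x̄) = [21]
z = y + H·x̄ = [21] + [-24] = [-3]

z = [-3]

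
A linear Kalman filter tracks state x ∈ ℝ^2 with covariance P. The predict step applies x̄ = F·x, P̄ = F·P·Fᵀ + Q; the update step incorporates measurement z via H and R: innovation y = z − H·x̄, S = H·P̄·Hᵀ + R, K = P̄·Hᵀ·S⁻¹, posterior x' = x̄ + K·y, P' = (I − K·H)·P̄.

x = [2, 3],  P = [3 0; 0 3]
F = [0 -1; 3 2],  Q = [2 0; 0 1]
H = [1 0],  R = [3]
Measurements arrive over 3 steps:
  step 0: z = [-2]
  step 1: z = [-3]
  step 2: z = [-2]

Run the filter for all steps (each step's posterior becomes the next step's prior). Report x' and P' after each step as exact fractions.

step 0: x̄ = F·x = [-3, 12]
step 0: P̄ = F·P·Fᵀ + Q = [5 -6; -6 40]
step 0: y = z − H·x̄ = [1]
step 0: S = H·P̄·Hᵀ + R = [8]
step 0: K = P̄·Hᵀ·S⁻¹ = [5/8; -3/4]
step 0: x' = x̄ + K·y = [-19/8, 45/4]
step 0: P' = (I − K·H)·P̄ = [15/8 -9/4; -9/4 71/2]
step 1: x̄ = F·x = [-45/4, 123/8]
step 1: P̄ = F·P·Fᵀ + Q = [75/2 -257/4; -257/4 1063/8]
step 1: y = z − H·x̄ = [33/4]
step 1: S = H·P̄·Hᵀ + R = [81/2]
step 1: K = P̄·Hᵀ·S⁻¹ = [25/27; -257/162]
step 1: x' = x̄ + K·y = [-65/18, 247/108]
step 1: P' = (I − K·H)·P̄ = [25/9 -257/54; -257/54 10027/324]
step 2: x̄ = F·x = [-247/108, -169/27]
step 2: P̄ = F·P·Fᵀ + Q = [10675/324 -3857/81; -3857/81 7507/81]
step 2: y = z − H·x̄ = [31/108]
step 2: S = H·P̄·Hᵀ + R = [11647/324]
step 2: K = P̄·Hᵀ·S⁻¹ = [10675/11647; -812/613]
step 2: x' = x̄ + K·y = [-23573/11647, -4070/613]
step 2: P' = (I − K·H)·P̄ = [32025/11647 -2436/613; -2436/613 18147/613]

step 0: x' = [-19/8, 45/4], P' = [15/8 -9/4; -9/4 71/2]
step 1: x' = [-65/18, 247/108], P' = [25/9 -257/54; -257/54 10027/324]
step 2: x' = [-23573/11647, -4070/613], P' = [32025/11647 -2436/613; -2436/613 18147/613]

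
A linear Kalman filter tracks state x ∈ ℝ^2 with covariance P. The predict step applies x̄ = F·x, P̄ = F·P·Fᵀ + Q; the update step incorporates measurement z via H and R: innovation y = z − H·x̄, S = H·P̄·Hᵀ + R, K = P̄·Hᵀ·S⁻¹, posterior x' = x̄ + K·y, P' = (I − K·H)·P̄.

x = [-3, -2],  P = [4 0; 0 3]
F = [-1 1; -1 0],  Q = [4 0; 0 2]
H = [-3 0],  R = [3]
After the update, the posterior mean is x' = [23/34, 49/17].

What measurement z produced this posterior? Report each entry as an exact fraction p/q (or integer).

x̄ = F·x = [1, 3]
P̄ = F·P·Fᵀ + Q = [11 4; 4 6]
S = H·P̄·Hᵀ + R = [102]
K = P̄·Hᵀ·S⁻¹ = [-11/34; -2/17]
x' − x̄ = [-11/34, -2/17] = K·y
y = (KᵀK)⁻¹·Kᵀ·(x' − x̄) = [1]
z = y + H·x̄ = [1] + [-3] = [-2]

z = [-2]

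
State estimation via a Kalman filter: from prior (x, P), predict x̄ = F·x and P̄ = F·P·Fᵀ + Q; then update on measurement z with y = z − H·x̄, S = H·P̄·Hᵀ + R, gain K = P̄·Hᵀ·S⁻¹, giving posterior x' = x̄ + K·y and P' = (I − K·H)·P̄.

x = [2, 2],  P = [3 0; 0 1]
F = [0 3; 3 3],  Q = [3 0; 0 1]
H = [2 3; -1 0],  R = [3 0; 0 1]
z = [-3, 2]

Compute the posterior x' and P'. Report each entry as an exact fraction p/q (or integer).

x' = [-417/253, 42/253]
P' = [1101/1265 -717/1265; -717/1265 884/1265]

x̄ = F·x = [6, 12]
P̄ = F·P·Fᵀ + Q = [12 9; 9 37]
y = z − H·x̄ = [-51, 8]
S = H·P̄·Hᵀ + R = [492 -51; -51 13]
K = P̄·Hᵀ·S⁻¹ = [17/1265 -1101/1265; 406/1265 717/1265]
x' = x̄ + K·y = [-417/253, 42/253]
P' = (I − K·H)·P̄ = [1101/1265 -717/1265; -717/1265 884/1265]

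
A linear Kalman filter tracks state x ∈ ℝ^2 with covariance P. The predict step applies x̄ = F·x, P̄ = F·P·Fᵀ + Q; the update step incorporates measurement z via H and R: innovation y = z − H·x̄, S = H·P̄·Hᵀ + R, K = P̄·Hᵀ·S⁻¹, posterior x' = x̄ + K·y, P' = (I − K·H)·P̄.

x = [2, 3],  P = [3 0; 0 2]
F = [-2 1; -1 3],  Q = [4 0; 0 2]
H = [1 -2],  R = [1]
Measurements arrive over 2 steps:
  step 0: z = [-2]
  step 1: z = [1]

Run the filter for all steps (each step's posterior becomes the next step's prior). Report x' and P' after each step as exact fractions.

step 0: x' = [-47/21, -1/63], P' = [122/7 184/21; 184/21 293/63]
step 1: x' = [20145/4072, 8051/4072], P' = [58329/8144 27011/8144; 27011/8144 14449/8144]

step 0: x̄ = F·x = [-1, 7]
step 0: P̄ = F·P·Fᵀ + Q = [18 12; 12 23]
step 0: y = z − H·x̄ = [13]
step 0: S = H·P̄·Hᵀ + R = [63]
step 0: K = P̄·Hᵀ·S⁻¹ = [-2/21; -34/63]
step 0: x' = x̄ + K·y = [-47/21, -1/63]
step 0: P' = (I − K·H)·P̄ = [122/7 184/21; 184/21 293/63]
step 1: x̄ = F·x = [281/63, 46/21]
step 1: P̄ = F·P·Fᵀ + Q = [2729/63 -263/21; -263/21 61/7]
step 1: y = z − H·x̄ = [58/63]
step 1: S = H·P̄·Hᵀ + R = [8144/63]
step 1: K = P̄·Hᵀ·S⁻¹ = [4307/8144; -1887/8144]
step 1: x' = x̄ + K·y = [20145/4072, 8051/4072]
step 1: P' = (I − K·H)·P̄ = [58329/8144 27011/8144; 27011/8144 14449/8144]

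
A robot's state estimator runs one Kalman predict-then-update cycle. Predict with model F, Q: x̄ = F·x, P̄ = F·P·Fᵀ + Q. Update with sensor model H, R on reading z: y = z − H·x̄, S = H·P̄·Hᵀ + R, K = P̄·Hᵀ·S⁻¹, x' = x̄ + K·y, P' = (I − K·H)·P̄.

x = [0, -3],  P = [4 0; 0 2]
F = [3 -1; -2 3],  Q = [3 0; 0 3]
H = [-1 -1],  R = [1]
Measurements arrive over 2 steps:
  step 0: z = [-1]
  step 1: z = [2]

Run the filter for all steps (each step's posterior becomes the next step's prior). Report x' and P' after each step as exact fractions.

step 0: x̄ = F·x = [3, -9]
step 0: P̄ = F·P·Fᵀ + Q = [41 -30; -30 37]
step 0: y = z − H·x̄ = [-7]
step 0: S = H·P̄·Hᵀ + R = [19]
step 0: K = P̄·Hᵀ·S⁻¹ = [-11/19; -7/19]
step 0: x' = x̄ + K·y = [134/19, -122/19]
step 0: P' = (I − K·H)·P̄ = [658/19 -647/19; -647/19 654/19]
step 1: x̄ = F·x = [524/19, -634/19]
step 1: P̄ = F·P·Fᵀ + Q = [10515/19 -13027/19; -13027/19 16339/19]
step 1: y = z − H·x̄ = [-72/19]
step 1: S = H·P̄·Hᵀ + R = [819/19]
step 1: K = P̄·Hᵀ·S⁻¹ = [2512/819; -368/91]
step 1: x' = x̄ + K·y = [1452/91, -1642/91]
step 1: P' = (I − K·H)·P̄ = [121139/819 -13739/91; -13739/91 14107/91]

step 0: x' = [134/19, -122/19], P' = [658/19 -647/19; -647/19 654/19]
step 1: x' = [1452/91, -1642/91], P' = [121139/819 -13739/91; -13739/91 14107/91]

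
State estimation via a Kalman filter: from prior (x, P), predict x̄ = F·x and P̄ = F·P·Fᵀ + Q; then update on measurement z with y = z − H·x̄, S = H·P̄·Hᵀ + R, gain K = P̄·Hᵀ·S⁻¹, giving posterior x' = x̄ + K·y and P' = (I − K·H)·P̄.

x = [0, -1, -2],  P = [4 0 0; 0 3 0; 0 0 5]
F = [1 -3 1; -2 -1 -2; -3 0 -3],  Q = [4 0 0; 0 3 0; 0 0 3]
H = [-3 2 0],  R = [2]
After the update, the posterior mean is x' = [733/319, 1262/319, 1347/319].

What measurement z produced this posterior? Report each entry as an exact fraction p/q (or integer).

z = [1]

x̄ = F·x = [1, 5, 6]
P̄ = F·P·Fᵀ + Q = [40 -9 -27; -9 42 54; -27 54 84]
S = H·P̄·Hᵀ + R = [638]
K = P̄·Hᵀ·S⁻¹ = [-69/319; 111/638; 189/638]
x' − x̄ = [414/319, -333/319, -567/319] = K·y
y = (KᵀK)⁻¹·Kᵀ·(x' − x̄) = [-6]
z = y + H·x̄ = [-6] + [7] = [1]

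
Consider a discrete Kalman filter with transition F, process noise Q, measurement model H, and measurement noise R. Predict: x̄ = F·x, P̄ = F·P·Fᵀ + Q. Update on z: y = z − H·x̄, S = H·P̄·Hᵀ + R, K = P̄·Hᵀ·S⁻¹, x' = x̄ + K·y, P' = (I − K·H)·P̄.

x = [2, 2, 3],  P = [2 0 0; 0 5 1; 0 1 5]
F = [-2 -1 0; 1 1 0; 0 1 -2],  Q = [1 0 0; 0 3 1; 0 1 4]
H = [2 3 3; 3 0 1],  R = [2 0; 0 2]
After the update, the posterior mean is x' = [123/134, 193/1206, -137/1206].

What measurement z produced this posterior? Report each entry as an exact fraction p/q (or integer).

x̄ = F·x = [-6, 4, -4]
P̄ = F·P·Fᵀ + Q = [14 -9 -3; -9 10 4; -3 4 25]
S = H·P̄·Hᵀ + R = [301 57; 57 135]
K = P̄·Hᵀ·S⁻¹ = [-367/4154 1355/4154; 1517/12462 -8291/37386; 3341/12462 199/37386]
x' − x̄ = [927/134, -4631/1206, 4687/1206] = K·y
y = (KᵀK)⁻¹·Kᵀ·(x' − x̄) = [14, 25]
z = y + H·x̄ = [14, 25] + [-12, -22] = [2, 3]

z = [2, 3]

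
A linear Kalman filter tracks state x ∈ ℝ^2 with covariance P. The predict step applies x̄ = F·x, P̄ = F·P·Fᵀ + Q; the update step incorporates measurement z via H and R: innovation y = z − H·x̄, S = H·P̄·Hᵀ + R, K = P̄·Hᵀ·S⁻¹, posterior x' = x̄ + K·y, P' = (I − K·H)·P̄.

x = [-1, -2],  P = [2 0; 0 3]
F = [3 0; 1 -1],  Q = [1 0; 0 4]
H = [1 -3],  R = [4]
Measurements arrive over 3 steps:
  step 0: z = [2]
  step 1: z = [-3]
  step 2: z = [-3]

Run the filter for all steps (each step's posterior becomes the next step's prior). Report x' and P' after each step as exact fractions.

step 0: x' = [-49/17, -25/17], P' = [1291/68 429/68; 429/68 171/68]
step 1: x' = [-31869/4327, -6168/4327], P' = [516656/4327 166980/4327; 166980/4327 55716/4327]
step 2: x' = [-13075788/678851, -3672381/678851], P' = [205231636/678851 66401016/678851; 66401016/678851 21757848/678851]

step 0: x̄ = F·x = [-3, 1]
step 0: P̄ = F·P·Fᵀ + Q = [19 6; 6 9]
step 0: y = z − H·x̄ = [8]
step 0: S = H·P̄·Hᵀ + R = [68]
step 0: K = P̄·Hᵀ·S⁻¹ = [1/68; -21/68]
step 0: x' = x̄ + K·y = [-49/17, -25/17]
step 0: P' = (I − K·H)·P̄ = [1291/68 429/68; 429/68 171/68]
step 1: x̄ = F·x = [-147/17, -24/17]
step 1: P̄ = F·P·Fᵀ + Q = [11687/68 1293/34; 1293/34 219/17]
step 1: y = z − H·x̄ = [24/17]
step 1: S = H·P̄·Hᵀ + R = [4327/68]
step 1: K = P̄·Hᵀ·S⁻¹ = [3929/4327; -42/4327]
step 1: x' = x̄ + K·y = [-31869/4327, -6168/4327]
step 1: P' = (I − K·H)·P̄ = [516656/4327 166980/4327; 166980/4327 55716/4327]
step 2: x̄ = F·x = [-95607/4327, -25701/4327]
step 2: P̄ = F·P·Fᵀ + Q = [4654231/4327 1049028/4327; 1049028/4327 255720/4327]
step 2: y = z − H·x̄ = [5523/4327]
step 2: S = H·P̄·Hᵀ + R = [678851/4327]
step 2: K = P̄·Hᵀ·S⁻¹ = [1507147/678851; 281868/678851]
step 2: x' = x̄ + K·y = [-13075788/678851, -3672381/678851]
step 2: P' = (I − K·H)·P̄ = [205231636/678851 66401016/678851; 66401016/678851 21757848/678851]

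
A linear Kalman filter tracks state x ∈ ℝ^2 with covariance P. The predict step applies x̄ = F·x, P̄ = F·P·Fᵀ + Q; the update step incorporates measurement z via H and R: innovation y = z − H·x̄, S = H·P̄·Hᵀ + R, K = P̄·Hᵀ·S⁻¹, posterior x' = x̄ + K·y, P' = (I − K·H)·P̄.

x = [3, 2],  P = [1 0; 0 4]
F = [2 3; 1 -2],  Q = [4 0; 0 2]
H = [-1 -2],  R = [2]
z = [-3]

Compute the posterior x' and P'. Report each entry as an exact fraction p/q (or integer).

x̄ = F·x = [12, -1]
P̄ = F·P·Fᵀ + Q = [44 -22; -22 19]
y = z − H·x̄ = [7]
S = H·P̄·Hᵀ + R = [34]
K = P̄·Hᵀ·S⁻¹ = [0; -8/17]
x' = x̄ + K·y = [12, -73/17]
P' = (I − K·H)·P̄ = [44 -22; -22 195/17]

x' = [12, -73/17]
P' = [44 -22; -22 195/17]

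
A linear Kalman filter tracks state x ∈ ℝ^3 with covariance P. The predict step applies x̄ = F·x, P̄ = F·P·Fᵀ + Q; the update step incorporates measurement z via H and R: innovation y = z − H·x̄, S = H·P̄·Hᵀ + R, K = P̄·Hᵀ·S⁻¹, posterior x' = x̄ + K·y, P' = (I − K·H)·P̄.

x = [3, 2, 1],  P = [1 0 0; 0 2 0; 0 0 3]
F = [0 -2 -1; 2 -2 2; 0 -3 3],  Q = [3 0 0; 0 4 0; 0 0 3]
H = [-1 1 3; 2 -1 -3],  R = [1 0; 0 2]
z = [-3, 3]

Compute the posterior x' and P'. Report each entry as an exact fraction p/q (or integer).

x' = [-9436/10757, 44590/10757, -29805/10757]
P' = [26545/10757 6470/10757 9636/10757; 6470/10757 68984/10757 -19680/10757; 9636/10757 -19680/10757 11490/10757]

x̄ = F·x = [-5, 4, -3]
P̄ = F·P·Fᵀ + Q = [14 2 3; 2 28 30; 3 30 48]
y = z − H·x̄ = [-3, 8]
S = H·P̄·Hᵀ + R = [633 -635; -635 654]
K = P̄·Hᵀ·S⁻¹ = [8833/10757 8856/10757; 3474/10757 1498/10757; 5154/10757 2241/10757]
x' = x̄ + K·y = [-9436/10757, 44590/10757, -29805/10757]
P' = (I − K·H)·P̄ = [26545/10757 6470/10757 9636/10757; 6470/10757 68984/10757 -19680/10757; 9636/10757 -19680/10757 11490/10757]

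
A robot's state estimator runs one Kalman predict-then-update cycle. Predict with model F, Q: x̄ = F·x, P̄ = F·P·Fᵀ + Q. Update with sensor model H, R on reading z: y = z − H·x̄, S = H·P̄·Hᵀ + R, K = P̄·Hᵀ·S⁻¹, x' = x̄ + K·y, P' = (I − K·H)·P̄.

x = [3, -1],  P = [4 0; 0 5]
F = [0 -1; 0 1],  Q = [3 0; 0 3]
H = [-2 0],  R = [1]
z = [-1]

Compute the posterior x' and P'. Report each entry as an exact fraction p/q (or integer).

x' = [17/33, -23/33]
P' = [8/33 -5/33; -5/33 164/33]

x̄ = F·x = [1, -1]
P̄ = F·P·Fᵀ + Q = [8 -5; -5 8]
y = z − H·x̄ = [1]
S = H·P̄·Hᵀ + R = [33]
K = P̄·Hᵀ·S⁻¹ = [-16/33; 10/33]
x' = x̄ + K·y = [17/33, -23/33]
P' = (I − K·H)·P̄ = [8/33 -5/33; -5/33 164/33]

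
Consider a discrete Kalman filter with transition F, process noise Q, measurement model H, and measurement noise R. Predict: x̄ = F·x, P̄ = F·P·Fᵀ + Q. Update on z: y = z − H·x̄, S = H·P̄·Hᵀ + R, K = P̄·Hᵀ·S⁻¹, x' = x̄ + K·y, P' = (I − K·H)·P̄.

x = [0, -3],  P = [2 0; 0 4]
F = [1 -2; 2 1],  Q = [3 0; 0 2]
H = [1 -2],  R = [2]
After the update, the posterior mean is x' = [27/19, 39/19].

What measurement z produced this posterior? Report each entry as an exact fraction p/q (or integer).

x̄ = F·x = [6, -3]
P̄ = F·P·Fᵀ + Q = [21 -4; -4 14]
S = H·P̄·Hᵀ + R = [95]
K = P̄·Hᵀ·S⁻¹ = [29/95; -32/95]
x' − x̄ = [-87/19, 96/19] = K·y
y = (KᵀK)⁻¹·Kᵀ·(x' − x̄) = [-15]
z = y + H·x̄ = [-15] + [12] = [-3]

z = [-3]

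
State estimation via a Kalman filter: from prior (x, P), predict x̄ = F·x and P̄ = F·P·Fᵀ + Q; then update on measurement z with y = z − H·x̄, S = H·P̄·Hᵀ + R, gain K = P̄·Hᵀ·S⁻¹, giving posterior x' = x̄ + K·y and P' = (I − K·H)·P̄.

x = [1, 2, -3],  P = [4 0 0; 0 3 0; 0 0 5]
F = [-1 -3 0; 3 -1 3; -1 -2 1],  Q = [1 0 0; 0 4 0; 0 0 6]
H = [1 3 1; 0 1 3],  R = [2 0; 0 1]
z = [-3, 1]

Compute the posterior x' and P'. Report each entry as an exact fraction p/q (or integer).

x̄ = F·x = [-7, -8, -8]
P̄ = F·P·Fᵀ + Q = [32 -3 22; -3 88 9; 22 9 27]
y = z − H·x̄ = [36, 33]
S = H·P̄·Hᵀ + R = [933 498; 498 386]
K = P̄·Hᵀ·S⁻¹ = [-2334/18689 12123/37378; 7825/18689 -9055/37378; -7742/56067 7687/18689]
x' = x̄ + K·y = [-29635/37378, -34439/37378, 11255/18689]
P' = (I − K·H)·P̄ = [642407/37378 -245919/37378 43007/18689; -245919/37378 105089/37378 -19024/18689; 43007/18689 -19024/18689 26711/56067]

x' = [-29635/37378, -34439/37378, 11255/18689]
P' = [642407/37378 -245919/37378 43007/18689; -245919/37378 105089/37378 -19024/18689; 43007/18689 -19024/18689 26711/56067]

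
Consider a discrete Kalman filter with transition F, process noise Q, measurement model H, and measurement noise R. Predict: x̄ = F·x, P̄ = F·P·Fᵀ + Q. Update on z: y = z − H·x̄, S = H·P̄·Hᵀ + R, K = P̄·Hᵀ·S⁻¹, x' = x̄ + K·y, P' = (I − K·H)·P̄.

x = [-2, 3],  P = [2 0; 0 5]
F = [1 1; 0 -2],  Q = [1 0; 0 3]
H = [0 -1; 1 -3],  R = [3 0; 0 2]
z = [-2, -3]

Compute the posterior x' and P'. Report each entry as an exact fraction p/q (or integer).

x' = [-1539/961, 488/961]
P' = [2484/961 696/961; 696/961 390/961]

x̄ = F·x = [1, -6]
P̄ = F·P·Fᵀ + Q = [8 -10; -10 23]
y = z − H·x̄ = [-8, -22]
S = H·P̄·Hᵀ + R = [26 79; 79 277]
K = P̄·Hᵀ·S⁻¹ = [-232/961 198/961; -130/961 -237/961]
x' = x̄ + K·y = [-1539/961, 488/961]
P' = (I − K·H)·P̄ = [2484/961 696/961; 696/961 390/961]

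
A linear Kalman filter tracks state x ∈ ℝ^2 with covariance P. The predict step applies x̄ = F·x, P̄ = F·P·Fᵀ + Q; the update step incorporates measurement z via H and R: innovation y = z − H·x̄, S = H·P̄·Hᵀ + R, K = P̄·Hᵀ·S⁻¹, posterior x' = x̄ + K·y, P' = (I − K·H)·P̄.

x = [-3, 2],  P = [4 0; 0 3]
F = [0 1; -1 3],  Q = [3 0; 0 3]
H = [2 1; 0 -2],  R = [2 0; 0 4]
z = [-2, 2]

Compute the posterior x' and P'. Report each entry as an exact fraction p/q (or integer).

x̄ = F·x = [2, 9]
P̄ = F·P·Fᵀ + Q = [6 9; 9 34]
y = z − H·x̄ = [-15, 20]
S = H·P̄·Hᵀ + R = [96 -104; -104 140]
K = P̄·Hᵀ·S⁻¹ = [267/656 57/328; 13/164 -35/82]
x' = x̄ + K·y = [-413/656, -119/164]
P' = (I − K·H)·P̄ = [381/656 -57/164; -57/164 35/41]

x' = [-413/656, -119/164]
P' = [381/656 -57/164; -57/164 35/41]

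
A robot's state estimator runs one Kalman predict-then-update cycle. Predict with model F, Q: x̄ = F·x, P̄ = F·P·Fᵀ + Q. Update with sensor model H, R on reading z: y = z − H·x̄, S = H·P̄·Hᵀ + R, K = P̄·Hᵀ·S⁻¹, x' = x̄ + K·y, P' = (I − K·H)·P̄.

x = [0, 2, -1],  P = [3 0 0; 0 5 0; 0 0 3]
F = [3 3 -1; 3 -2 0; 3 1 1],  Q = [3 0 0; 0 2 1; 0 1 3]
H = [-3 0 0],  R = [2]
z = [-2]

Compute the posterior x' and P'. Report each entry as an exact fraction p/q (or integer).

x' = [241/352, -2645/704, -1519/704]
P' = [39/176 -3/352 39/352; -3/352 34415/704 13725/704; 39/352 13725/704 13063/704]

x̄ = F·x = [7, -4, 1]
P̄ = F·P·Fᵀ + Q = [78 -3 39; -3 49 18; 39 18 38]
y = z − H·x̄ = [19]
S = H·P̄·Hᵀ + R = [704]
K = P̄·Hᵀ·S⁻¹ = [-117/352; 9/704; -117/704]
x' = x̄ + K·y = [241/352, -2645/704, -1519/704]
P' = (I − K·H)·P̄ = [39/176 -3/352 39/352; -3/352 34415/704 13725/704; 39/352 13725/704 13063/704]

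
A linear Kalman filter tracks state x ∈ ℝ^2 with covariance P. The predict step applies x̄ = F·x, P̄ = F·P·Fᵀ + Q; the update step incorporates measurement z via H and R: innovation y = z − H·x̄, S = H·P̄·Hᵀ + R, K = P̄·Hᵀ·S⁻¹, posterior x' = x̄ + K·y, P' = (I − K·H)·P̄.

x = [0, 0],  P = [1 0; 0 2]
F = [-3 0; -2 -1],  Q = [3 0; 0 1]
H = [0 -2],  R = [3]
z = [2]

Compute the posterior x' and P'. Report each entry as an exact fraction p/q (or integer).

x' = [-24/31, -28/31]
P' = [228/31 18/31; 18/31 21/31]

x̄ = F·x = [0, 0]
P̄ = F·P·Fᵀ + Q = [12 6; 6 7]
y = z − H·x̄ = [2]
S = H·P̄·Hᵀ + R = [31]
K = P̄·Hᵀ·S⁻¹ = [-12/31; -14/31]
x' = x̄ + K·y = [-24/31, -28/31]
P' = (I − K·H)·P̄ = [228/31 18/31; 18/31 21/31]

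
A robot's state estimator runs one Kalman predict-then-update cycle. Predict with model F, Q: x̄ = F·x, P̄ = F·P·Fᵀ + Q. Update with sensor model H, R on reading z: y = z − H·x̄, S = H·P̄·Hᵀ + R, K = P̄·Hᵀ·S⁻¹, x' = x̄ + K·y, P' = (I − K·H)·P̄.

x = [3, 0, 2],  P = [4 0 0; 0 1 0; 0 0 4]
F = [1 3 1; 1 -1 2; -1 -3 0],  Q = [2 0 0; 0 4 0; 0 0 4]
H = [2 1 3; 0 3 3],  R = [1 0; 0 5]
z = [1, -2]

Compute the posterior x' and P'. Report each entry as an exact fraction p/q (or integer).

x' = [57713/10221, 43603/10221, -16549/3407]
P' = [115399/10221 105077/10221 -36739/3407; 105077/10221 108709/10221 -35343/3407; -36739/3407 -35343/3407 36223/3407]

x̄ = F·x = [5, 7, -3]
P̄ = F·P·Fᵀ + Q = [19 9 -13; 9 25 -1; -13 -1 17]
y = z − H·x̄ = [-7, -14]
S = H·P̄·Hᵀ + R = [129 192; 192 365]
K = P̄·Hᵀ·S⁻¹ = [5224/10221 -1028/3407; 776/10221 536/3407; -152/3407 528/3407]
x' = x̄ + K·y = [57713/10221, 43603/10221, -16549/3407]
P' = (I − K·H)·P̄ = [115399/10221 105077/10221 -36739/3407; 105077/10221 108709/10221 -35343/3407; -36739/3407 -35343/3407 36223/3407]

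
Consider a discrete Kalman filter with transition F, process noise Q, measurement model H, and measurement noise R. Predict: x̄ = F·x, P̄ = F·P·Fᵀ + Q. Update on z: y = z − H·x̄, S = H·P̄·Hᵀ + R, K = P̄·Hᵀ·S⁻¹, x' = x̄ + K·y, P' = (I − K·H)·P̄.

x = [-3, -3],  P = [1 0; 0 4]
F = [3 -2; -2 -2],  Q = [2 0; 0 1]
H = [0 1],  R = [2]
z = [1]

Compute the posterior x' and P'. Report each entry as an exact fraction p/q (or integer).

x̄ = F·x = [-3, 12]
P̄ = F·P·Fᵀ + Q = [27 10; 10 21]
y = z − H·x̄ = [-11]
S = H·P̄·Hᵀ + R = [23]
K = P̄·Hᵀ·S⁻¹ = [10/23; 21/23]
x' = x̄ + K·y = [-179/23, 45/23]
P' = (I − K·H)·P̄ = [521/23 20/23; 20/23 42/23]

x' = [-179/23, 45/23]
P' = [521/23 20/23; 20/23 42/23]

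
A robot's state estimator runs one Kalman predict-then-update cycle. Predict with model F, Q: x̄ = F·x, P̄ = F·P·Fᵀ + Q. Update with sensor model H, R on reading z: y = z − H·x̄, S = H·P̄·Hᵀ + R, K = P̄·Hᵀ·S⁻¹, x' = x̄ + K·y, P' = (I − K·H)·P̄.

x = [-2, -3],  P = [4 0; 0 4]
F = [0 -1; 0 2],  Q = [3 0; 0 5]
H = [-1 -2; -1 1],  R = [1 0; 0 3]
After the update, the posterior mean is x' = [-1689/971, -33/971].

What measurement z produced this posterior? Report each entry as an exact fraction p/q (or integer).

z = [2, 3]

x̄ = F·x = [3, -6]
P̄ = F·P·Fᵀ + Q = [7 -8; -8 21]
S = H·P̄·Hᵀ + R = [60 -43; -43 47]
K = P̄·Hᵀ·S⁻¹ = [-222/971 -513/971; -351/971 278/971]
x' − x̄ = [-4602/971, 5793/971] = K·y
y = (KᵀK)⁻¹·Kᵀ·(x' − x̄) = [-7, 12]
z = y + H·x̄ = [-7, 12] + [9, -9] = [2, 3]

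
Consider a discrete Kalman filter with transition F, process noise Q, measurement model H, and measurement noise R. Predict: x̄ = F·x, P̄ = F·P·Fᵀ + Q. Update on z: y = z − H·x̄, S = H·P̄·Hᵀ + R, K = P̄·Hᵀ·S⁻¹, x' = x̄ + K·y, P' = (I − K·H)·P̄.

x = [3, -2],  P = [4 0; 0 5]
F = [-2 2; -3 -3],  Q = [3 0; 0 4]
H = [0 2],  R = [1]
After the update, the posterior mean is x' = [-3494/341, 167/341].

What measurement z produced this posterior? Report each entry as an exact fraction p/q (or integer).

z = [1]

x̄ = F·x = [-10, -3]
P̄ = F·P·Fᵀ + Q = [39 -6; -6 85]
S = H·P̄·Hᵀ + R = [341]
K = P̄·Hᵀ·S⁻¹ = [-12/341; 170/341]
x' − x̄ = [-84/341, 1190/341] = K·y
y = (KᵀK)⁻¹·Kᵀ·(x' − x̄) = [7]
z = y + H·x̄ = [7] + [-6] = [1]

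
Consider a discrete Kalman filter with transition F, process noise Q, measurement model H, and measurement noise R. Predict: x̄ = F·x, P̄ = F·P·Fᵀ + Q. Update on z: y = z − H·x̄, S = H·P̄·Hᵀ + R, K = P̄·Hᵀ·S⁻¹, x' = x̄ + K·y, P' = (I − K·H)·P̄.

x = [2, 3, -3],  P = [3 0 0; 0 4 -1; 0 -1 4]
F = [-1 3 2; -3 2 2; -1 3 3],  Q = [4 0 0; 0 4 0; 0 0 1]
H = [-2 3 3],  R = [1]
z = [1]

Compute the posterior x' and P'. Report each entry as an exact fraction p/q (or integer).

x̄ = F·x = [1, -6, -2]
P̄ = F·P·Fᵀ + Q = [47 39 48; 39 55 45; 48 45 58]
y = z − H·x̄ = [27]
S = H·P̄·Hᵀ + R = [972]
K = P̄·Hᵀ·S⁻¹ = [167/972; 37/162; 71/324]
x' = x̄ + K·y = [203/36, 1/6, 47/12]
P' = (I − K·H)·P̄ = [17795/972 139/162 3695/324; 139/162 116/27 -197/54; 3695/324 -197/54 1223/108]

x' = [203/36, 1/6, 47/12]
P' = [17795/972 139/162 3695/324; 139/162 116/27 -197/54; 3695/324 -197/54 1223/108]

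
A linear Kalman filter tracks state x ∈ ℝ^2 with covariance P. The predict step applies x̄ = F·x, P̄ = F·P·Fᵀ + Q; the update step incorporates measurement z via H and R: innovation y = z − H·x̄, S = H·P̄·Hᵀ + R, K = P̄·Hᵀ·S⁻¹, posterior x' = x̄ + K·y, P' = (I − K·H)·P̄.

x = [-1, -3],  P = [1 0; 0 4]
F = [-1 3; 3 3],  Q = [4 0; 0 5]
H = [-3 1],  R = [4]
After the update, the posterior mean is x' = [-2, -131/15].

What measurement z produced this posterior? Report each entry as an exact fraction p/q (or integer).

x̄ = F·x = [-8, -12]
P̄ = F·P·Fᵀ + Q = [41 33; 33 50]
S = H·P̄·Hᵀ + R = [225]
K = P̄·Hᵀ·S⁻¹ = [-2/5; -49/225]
x' − x̄ = [6, 49/15] = K·y
y = (KᵀK)⁻¹·Kᵀ·(x' − x̄) = [-15]
z = y + H·x̄ = [-15] + [12] = [-3]

z = [-3]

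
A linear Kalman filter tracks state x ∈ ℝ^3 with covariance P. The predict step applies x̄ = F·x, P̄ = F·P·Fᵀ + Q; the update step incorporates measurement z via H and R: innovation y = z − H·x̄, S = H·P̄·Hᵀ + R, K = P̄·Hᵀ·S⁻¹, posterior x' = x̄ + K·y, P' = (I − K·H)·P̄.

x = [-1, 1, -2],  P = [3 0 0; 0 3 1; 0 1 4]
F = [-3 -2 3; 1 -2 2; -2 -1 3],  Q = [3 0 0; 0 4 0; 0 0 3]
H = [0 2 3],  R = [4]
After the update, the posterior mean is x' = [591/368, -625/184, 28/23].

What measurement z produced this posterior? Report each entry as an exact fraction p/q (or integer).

x̄ = F·x = [-5, -7, -5]
P̄ = F·P·Fᵀ + Q = [66 17 51; 17 27 16; 51 16 48]
S = H·P̄·Hᵀ + R = [736]
K = P̄·Hᵀ·S⁻¹ = [187/736; 51/368; 11/46]
x' − x̄ = [2431/368, 663/184, 143/23] = K·y
y = (KᵀK)⁻¹·Kᵀ·(x' − x̄) = [26]
z = y + H·x̄ = [26] + [-29] = [-3]

z = [-3]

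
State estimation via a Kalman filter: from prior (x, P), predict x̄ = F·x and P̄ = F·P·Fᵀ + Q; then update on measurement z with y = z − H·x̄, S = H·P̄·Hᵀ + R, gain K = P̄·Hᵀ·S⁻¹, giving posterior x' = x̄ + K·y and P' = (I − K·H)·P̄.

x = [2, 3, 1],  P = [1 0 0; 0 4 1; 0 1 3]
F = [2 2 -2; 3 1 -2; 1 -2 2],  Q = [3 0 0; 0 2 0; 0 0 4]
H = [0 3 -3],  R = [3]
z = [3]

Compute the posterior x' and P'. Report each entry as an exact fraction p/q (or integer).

x̄ = F·x = [8, 7, -2]
P̄ = F·P·Fᵀ + Q = [27 20 -18; 20 23 -11; -18 -11 25]
y = z − H·x̄ = [-24]
S = H·P̄·Hᵀ + R = [633]
K = P̄·Hᵀ·S⁻¹ = [38/211; 34/211; -36/211]
x' = x̄ + K·y = [776/211, 661/211, 442/211]
P' = (I − K·H)·P̄ = [1365/211 344/211 306/211; 344/211 1385/211 1351/211; 306/211 1351/211 1387/211]

x' = [776/211, 661/211, 442/211]
P' = [1365/211 344/211 306/211; 344/211 1385/211 1351/211; 306/211 1351/211 1387/211]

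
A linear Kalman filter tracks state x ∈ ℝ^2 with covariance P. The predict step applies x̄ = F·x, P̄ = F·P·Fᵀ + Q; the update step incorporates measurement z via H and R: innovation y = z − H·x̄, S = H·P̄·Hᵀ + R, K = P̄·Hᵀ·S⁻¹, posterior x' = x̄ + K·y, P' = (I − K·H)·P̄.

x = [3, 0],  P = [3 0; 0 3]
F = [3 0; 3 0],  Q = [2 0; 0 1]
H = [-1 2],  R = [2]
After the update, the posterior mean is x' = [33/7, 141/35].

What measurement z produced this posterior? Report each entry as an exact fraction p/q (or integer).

x̄ = F·x = [9, 9]
P̄ = F·P·Fᵀ + Q = [29 27; 27 28]
S = H·P̄·Hᵀ + R = [35]
K = P̄·Hᵀ·S⁻¹ = [5/7; 29/35]
x' − x̄ = [-30/7, -174/35] = K·y
y = (KᵀK)⁻¹·Kᵀ·(x' − x̄) = [-6]
z = y + H·x̄ = [-6] + [9] = [3]

z = [3]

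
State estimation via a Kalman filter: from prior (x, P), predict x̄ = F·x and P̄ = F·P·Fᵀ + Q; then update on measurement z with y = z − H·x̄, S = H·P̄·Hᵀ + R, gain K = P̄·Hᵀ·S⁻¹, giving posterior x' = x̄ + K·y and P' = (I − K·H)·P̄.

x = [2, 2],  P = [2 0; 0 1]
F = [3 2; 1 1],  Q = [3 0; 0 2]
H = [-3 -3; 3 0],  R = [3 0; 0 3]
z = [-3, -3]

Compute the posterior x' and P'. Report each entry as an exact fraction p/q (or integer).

x' = [-521/763, 169/109]
P' = [208/763 -25/109; -25/109 53/109]

x̄ = F·x = [10, 4]
P̄ = F·P·Fᵀ + Q = [25 8; 8 5]
y = z − H·x̄ = [39, -33]
S = H·P̄·Hᵀ + R = [417 -297; -297 228]
K = P̄·Hᵀ·S⁻¹ = [-33/763 208/763; -28/109 -25/109]
x' = x̄ + K·y = [-521/763, 169/109]
P' = (I − K·H)·P̄ = [208/763 -25/109; -25/109 53/109]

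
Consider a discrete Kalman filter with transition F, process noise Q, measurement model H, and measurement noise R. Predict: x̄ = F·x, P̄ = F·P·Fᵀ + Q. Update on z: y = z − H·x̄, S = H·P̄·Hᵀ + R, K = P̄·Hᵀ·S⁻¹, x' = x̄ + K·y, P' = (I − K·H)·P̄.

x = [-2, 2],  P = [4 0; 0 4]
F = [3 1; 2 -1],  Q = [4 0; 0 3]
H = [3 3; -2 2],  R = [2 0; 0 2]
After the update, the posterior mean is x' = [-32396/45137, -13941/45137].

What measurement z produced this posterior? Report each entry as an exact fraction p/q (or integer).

z = [-3, 1]

x̄ = F·x = [-4, -6]
P̄ = F·P·Fᵀ + Q = [44 20; 20 23]
S = H·P̄·Hᵀ + R = [965 -126; -126 110]
K = P̄·Hᵀ·S⁻¹ = [7536/45137 -11064/45137; 7473/45137 11022/45137]
x' − x̄ = [148152/45137, 256881/45137] = K·y
y = (KᵀK)⁻¹·Kᵀ·(x' − x̄) = [27, 5]
z = y + H·x̄ = [27, 5] + [-30, -4] = [-3, 1]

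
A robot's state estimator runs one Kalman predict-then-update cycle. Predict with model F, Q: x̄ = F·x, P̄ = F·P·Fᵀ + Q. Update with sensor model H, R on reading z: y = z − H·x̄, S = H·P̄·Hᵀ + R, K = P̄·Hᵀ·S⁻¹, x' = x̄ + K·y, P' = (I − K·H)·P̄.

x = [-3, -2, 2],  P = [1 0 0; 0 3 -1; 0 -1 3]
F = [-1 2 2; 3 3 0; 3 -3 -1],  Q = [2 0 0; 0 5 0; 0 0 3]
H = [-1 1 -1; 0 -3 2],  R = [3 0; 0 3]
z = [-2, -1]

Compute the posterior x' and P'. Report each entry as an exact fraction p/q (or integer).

x̄ = F·x = [3, -15, -5]
P̄ = F·P·Fᵀ + Q = [19 9 -19; 9 41 -15; -19 -15 36]
y = z − H·x̄ = [11, -36]
S = H·P̄·Hᵀ + R = [73 -205; -205 696]
K = P̄·Hᵀ·S⁻¹ = [-7061/8783 -2900/8783; 1347/8783 -1534/8783; 1713/8783 1981/8783]
x' = x̄ + K·y = [53078/8783, -61704/8783, -96388/8783]
P' = (I − K·H)·P̄ = [41926/8783 -32786/8783 -53529/8783; -32786/8783 62092/8783 90837/8783; -53529/8783 90837/8783 139227/8783]

x' = [53078/8783, -61704/8783, -96388/8783]
P' = [41926/8783 -32786/8783 -53529/8783; -32786/8783 62092/8783 90837/8783; -53529/8783 90837/8783 139227/8783]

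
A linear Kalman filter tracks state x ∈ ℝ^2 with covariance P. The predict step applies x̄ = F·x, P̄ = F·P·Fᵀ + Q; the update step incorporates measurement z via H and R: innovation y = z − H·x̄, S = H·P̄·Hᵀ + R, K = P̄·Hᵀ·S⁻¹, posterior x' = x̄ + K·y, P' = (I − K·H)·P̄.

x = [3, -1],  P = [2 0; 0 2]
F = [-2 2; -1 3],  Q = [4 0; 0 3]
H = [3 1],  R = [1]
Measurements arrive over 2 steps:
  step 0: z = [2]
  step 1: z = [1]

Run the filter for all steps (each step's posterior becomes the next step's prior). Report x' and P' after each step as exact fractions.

step 0: x̄ = F·x = [-8, -6]
step 0: P̄ = F·P·Fᵀ + Q = [20 16; 16 23]
step 0: y = z − H·x̄ = [32]
step 0: S = H·P̄·Hᵀ + R = [300]
step 0: K = P̄·Hᵀ·S⁻¹ = [19/75; 71/300]
step 0: x' = x̄ + K·y = [8/75, 118/75]
step 0: P' = (I − K·H)·P̄ = [56/75 -149/75; -149/75 1859/300]
step 1: x̄ = F·x = [44/15, 346/75]
step 1: P̄ = F·P·Fᵀ + Q = [143/3 1637/30; 1637/30 21431/300]
step 1: y = z − H·x̄ = [-931/75]
step 1: S = H·P̄·Hᵀ + R = [248651/300]
step 1: K = P̄·Hᵀ·S⁻¹ = [59270/248651; 70541/248651]
step 1: x' = x̄ + K·y = [-6362/248651, 271461/248651]
step 1: P' = (I − K·H)·P̄ = [142588/248651 -368494/248651; -368494/248651 1176023/248651]

step 0: x' = [8/75, 118/75], P' = [56/75 -149/75; -149/75 1859/300]
step 1: x' = [-6362/248651, 271461/248651], P' = [142588/248651 -368494/248651; -368494/248651 1176023/248651]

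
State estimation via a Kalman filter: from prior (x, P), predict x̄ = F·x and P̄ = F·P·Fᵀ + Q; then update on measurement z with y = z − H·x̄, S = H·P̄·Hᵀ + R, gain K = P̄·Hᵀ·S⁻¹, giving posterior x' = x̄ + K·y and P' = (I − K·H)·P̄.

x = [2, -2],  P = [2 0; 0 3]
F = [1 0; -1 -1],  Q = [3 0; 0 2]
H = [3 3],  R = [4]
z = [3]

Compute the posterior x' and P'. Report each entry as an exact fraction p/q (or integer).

x' = [125/76, -45/76]
P' = [299/76 -287/76; -287/76 307/76]

x̄ = F·x = [2, 0]
P̄ = F·P·Fᵀ + Q = [5 -2; -2 7]
y = z − H·x̄ = [-3]
S = H·P̄·Hᵀ + R = [76]
K = P̄·Hᵀ·S⁻¹ = [9/76; 15/76]
x' = x̄ + K·y = [125/76, -45/76]
P' = (I − K·H)·P̄ = [299/76 -287/76; -287/76 307/76]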